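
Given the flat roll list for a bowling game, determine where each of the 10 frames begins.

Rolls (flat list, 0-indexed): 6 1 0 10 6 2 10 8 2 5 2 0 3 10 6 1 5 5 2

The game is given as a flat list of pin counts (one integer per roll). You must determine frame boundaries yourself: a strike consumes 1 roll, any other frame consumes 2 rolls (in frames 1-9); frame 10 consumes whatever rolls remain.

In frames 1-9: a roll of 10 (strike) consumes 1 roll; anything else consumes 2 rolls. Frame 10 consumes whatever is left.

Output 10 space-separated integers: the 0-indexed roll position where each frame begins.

Frame 1 starts at roll index 0: rolls=6,1 (sum=7), consumes 2 rolls
Frame 2 starts at roll index 2: rolls=0,10 (sum=10), consumes 2 rolls
Frame 3 starts at roll index 4: rolls=6,2 (sum=8), consumes 2 rolls
Frame 4 starts at roll index 6: roll=10 (strike), consumes 1 roll
Frame 5 starts at roll index 7: rolls=8,2 (sum=10), consumes 2 rolls
Frame 6 starts at roll index 9: rolls=5,2 (sum=7), consumes 2 rolls
Frame 7 starts at roll index 11: rolls=0,3 (sum=3), consumes 2 rolls
Frame 8 starts at roll index 13: roll=10 (strike), consumes 1 roll
Frame 9 starts at roll index 14: rolls=6,1 (sum=7), consumes 2 rolls
Frame 10 starts at roll index 16: 3 remaining rolls

Answer: 0 2 4 6 7 9 11 13 14 16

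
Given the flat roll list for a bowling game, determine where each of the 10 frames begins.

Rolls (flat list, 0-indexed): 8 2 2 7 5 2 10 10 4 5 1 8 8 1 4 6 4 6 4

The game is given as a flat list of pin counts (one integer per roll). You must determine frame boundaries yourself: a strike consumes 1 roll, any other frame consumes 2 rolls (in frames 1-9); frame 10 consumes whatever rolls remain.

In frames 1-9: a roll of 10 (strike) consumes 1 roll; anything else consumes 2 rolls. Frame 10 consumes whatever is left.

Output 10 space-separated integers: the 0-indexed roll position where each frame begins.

Frame 1 starts at roll index 0: rolls=8,2 (sum=10), consumes 2 rolls
Frame 2 starts at roll index 2: rolls=2,7 (sum=9), consumes 2 rolls
Frame 3 starts at roll index 4: rolls=5,2 (sum=7), consumes 2 rolls
Frame 4 starts at roll index 6: roll=10 (strike), consumes 1 roll
Frame 5 starts at roll index 7: roll=10 (strike), consumes 1 roll
Frame 6 starts at roll index 8: rolls=4,5 (sum=9), consumes 2 rolls
Frame 7 starts at roll index 10: rolls=1,8 (sum=9), consumes 2 rolls
Frame 8 starts at roll index 12: rolls=8,1 (sum=9), consumes 2 rolls
Frame 9 starts at roll index 14: rolls=4,6 (sum=10), consumes 2 rolls
Frame 10 starts at roll index 16: 3 remaining rolls

Answer: 0 2 4 6 7 8 10 12 14 16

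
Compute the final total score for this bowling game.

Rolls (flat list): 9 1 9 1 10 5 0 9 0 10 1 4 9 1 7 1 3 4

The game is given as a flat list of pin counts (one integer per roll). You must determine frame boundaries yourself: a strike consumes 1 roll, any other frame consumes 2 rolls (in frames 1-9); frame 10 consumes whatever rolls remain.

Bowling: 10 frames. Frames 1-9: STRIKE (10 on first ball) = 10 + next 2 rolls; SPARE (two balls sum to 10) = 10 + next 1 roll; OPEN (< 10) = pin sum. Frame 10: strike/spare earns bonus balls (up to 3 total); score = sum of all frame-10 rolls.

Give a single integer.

Answer: 120

Derivation:
Frame 1: SPARE (9+1=10). 10 + next roll (9) = 19. Cumulative: 19
Frame 2: SPARE (9+1=10). 10 + next roll (10) = 20. Cumulative: 39
Frame 3: STRIKE. 10 + next two rolls (5+0) = 15. Cumulative: 54
Frame 4: OPEN (5+0=5). Cumulative: 59
Frame 5: OPEN (9+0=9). Cumulative: 68
Frame 6: STRIKE. 10 + next two rolls (1+4) = 15. Cumulative: 83
Frame 7: OPEN (1+4=5). Cumulative: 88
Frame 8: SPARE (9+1=10). 10 + next roll (7) = 17. Cumulative: 105
Frame 9: OPEN (7+1=8). Cumulative: 113
Frame 10: OPEN. Sum of all frame-10 rolls (3+4) = 7. Cumulative: 120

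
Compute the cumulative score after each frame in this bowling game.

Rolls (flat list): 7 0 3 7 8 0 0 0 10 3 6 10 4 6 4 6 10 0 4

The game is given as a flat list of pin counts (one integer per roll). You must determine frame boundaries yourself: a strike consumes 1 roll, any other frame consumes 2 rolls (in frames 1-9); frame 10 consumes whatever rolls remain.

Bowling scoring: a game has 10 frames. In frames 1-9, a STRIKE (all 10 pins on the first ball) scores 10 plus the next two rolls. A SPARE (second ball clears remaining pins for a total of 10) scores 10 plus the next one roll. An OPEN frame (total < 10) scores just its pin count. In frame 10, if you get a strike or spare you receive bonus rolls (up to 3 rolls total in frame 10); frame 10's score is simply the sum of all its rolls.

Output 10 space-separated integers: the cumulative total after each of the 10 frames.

Frame 1: OPEN (7+0=7). Cumulative: 7
Frame 2: SPARE (3+7=10). 10 + next roll (8) = 18. Cumulative: 25
Frame 3: OPEN (8+0=8). Cumulative: 33
Frame 4: OPEN (0+0=0). Cumulative: 33
Frame 5: STRIKE. 10 + next two rolls (3+6) = 19. Cumulative: 52
Frame 6: OPEN (3+6=9). Cumulative: 61
Frame 7: STRIKE. 10 + next two rolls (4+6) = 20. Cumulative: 81
Frame 8: SPARE (4+6=10). 10 + next roll (4) = 14. Cumulative: 95
Frame 9: SPARE (4+6=10). 10 + next roll (10) = 20. Cumulative: 115
Frame 10: STRIKE. Sum of all frame-10 rolls (10+0+4) = 14. Cumulative: 129

Answer: 7 25 33 33 52 61 81 95 115 129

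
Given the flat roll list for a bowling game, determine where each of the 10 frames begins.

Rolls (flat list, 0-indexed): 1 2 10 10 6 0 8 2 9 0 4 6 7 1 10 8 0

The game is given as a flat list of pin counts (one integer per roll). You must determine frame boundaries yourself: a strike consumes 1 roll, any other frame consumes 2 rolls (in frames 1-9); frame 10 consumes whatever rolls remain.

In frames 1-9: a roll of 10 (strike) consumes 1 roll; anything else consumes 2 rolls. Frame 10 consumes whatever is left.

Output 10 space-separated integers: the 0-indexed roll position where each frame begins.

Frame 1 starts at roll index 0: rolls=1,2 (sum=3), consumes 2 rolls
Frame 2 starts at roll index 2: roll=10 (strike), consumes 1 roll
Frame 3 starts at roll index 3: roll=10 (strike), consumes 1 roll
Frame 4 starts at roll index 4: rolls=6,0 (sum=6), consumes 2 rolls
Frame 5 starts at roll index 6: rolls=8,2 (sum=10), consumes 2 rolls
Frame 6 starts at roll index 8: rolls=9,0 (sum=9), consumes 2 rolls
Frame 7 starts at roll index 10: rolls=4,6 (sum=10), consumes 2 rolls
Frame 8 starts at roll index 12: rolls=7,1 (sum=8), consumes 2 rolls
Frame 9 starts at roll index 14: roll=10 (strike), consumes 1 roll
Frame 10 starts at roll index 15: 2 remaining rolls

Answer: 0 2 3 4 6 8 10 12 14 15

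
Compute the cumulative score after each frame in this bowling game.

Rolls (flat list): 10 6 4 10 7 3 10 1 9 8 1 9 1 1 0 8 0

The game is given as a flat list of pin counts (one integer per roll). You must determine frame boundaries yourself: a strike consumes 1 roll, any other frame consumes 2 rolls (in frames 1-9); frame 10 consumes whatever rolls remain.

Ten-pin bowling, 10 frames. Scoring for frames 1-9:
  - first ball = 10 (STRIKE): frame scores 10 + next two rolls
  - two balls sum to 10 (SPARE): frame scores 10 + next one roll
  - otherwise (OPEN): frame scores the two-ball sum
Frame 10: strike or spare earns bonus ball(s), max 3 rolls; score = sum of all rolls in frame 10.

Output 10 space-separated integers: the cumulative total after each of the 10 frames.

Frame 1: STRIKE. 10 + next two rolls (6+4) = 20. Cumulative: 20
Frame 2: SPARE (6+4=10). 10 + next roll (10) = 20. Cumulative: 40
Frame 3: STRIKE. 10 + next two rolls (7+3) = 20. Cumulative: 60
Frame 4: SPARE (7+3=10). 10 + next roll (10) = 20. Cumulative: 80
Frame 5: STRIKE. 10 + next two rolls (1+9) = 20. Cumulative: 100
Frame 6: SPARE (1+9=10). 10 + next roll (8) = 18. Cumulative: 118
Frame 7: OPEN (8+1=9). Cumulative: 127
Frame 8: SPARE (9+1=10). 10 + next roll (1) = 11. Cumulative: 138
Frame 9: OPEN (1+0=1). Cumulative: 139
Frame 10: OPEN. Sum of all frame-10 rolls (8+0) = 8. Cumulative: 147

Answer: 20 40 60 80 100 118 127 138 139 147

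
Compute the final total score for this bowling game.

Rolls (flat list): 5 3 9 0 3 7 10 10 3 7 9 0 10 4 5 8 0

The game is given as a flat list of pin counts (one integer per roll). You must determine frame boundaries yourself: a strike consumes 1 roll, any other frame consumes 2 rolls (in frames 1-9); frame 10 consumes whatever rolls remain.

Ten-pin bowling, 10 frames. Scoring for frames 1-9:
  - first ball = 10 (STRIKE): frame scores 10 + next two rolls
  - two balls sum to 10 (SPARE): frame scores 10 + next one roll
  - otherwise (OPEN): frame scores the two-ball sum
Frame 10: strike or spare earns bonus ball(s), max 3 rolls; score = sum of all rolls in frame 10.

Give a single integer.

Answer: 144

Derivation:
Frame 1: OPEN (5+3=8). Cumulative: 8
Frame 2: OPEN (9+0=9). Cumulative: 17
Frame 3: SPARE (3+7=10). 10 + next roll (10) = 20. Cumulative: 37
Frame 4: STRIKE. 10 + next two rolls (10+3) = 23. Cumulative: 60
Frame 5: STRIKE. 10 + next two rolls (3+7) = 20. Cumulative: 80
Frame 6: SPARE (3+7=10). 10 + next roll (9) = 19. Cumulative: 99
Frame 7: OPEN (9+0=9). Cumulative: 108
Frame 8: STRIKE. 10 + next two rolls (4+5) = 19. Cumulative: 127
Frame 9: OPEN (4+5=9). Cumulative: 136
Frame 10: OPEN. Sum of all frame-10 rolls (8+0) = 8. Cumulative: 144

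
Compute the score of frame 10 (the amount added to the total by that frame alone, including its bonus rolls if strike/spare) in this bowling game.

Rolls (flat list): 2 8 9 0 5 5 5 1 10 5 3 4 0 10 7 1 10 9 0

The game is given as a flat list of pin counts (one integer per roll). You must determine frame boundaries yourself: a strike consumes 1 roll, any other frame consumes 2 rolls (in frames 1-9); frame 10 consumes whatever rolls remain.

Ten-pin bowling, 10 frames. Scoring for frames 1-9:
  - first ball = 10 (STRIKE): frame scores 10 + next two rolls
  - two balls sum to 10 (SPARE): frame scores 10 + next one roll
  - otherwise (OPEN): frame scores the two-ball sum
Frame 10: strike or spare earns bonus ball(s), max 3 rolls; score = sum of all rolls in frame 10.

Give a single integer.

Frame 1: SPARE (2+8=10). 10 + next roll (9) = 19. Cumulative: 19
Frame 2: OPEN (9+0=9). Cumulative: 28
Frame 3: SPARE (5+5=10). 10 + next roll (5) = 15. Cumulative: 43
Frame 4: OPEN (5+1=6). Cumulative: 49
Frame 5: STRIKE. 10 + next two rolls (5+3) = 18. Cumulative: 67
Frame 6: OPEN (5+3=8). Cumulative: 75
Frame 7: OPEN (4+0=4). Cumulative: 79
Frame 8: STRIKE. 10 + next two rolls (7+1) = 18. Cumulative: 97
Frame 9: OPEN (7+1=8). Cumulative: 105
Frame 10: STRIKE. Sum of all frame-10 rolls (10+9+0) = 19. Cumulative: 124

Answer: 19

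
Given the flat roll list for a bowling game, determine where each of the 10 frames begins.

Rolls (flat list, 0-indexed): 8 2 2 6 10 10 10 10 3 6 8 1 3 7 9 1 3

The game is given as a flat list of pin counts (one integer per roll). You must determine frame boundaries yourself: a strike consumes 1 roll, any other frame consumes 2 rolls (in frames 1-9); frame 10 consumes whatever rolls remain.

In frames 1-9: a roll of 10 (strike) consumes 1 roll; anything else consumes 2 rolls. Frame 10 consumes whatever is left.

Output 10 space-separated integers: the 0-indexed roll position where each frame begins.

Frame 1 starts at roll index 0: rolls=8,2 (sum=10), consumes 2 rolls
Frame 2 starts at roll index 2: rolls=2,6 (sum=8), consumes 2 rolls
Frame 3 starts at roll index 4: roll=10 (strike), consumes 1 roll
Frame 4 starts at roll index 5: roll=10 (strike), consumes 1 roll
Frame 5 starts at roll index 6: roll=10 (strike), consumes 1 roll
Frame 6 starts at roll index 7: roll=10 (strike), consumes 1 roll
Frame 7 starts at roll index 8: rolls=3,6 (sum=9), consumes 2 rolls
Frame 8 starts at roll index 10: rolls=8,1 (sum=9), consumes 2 rolls
Frame 9 starts at roll index 12: rolls=3,7 (sum=10), consumes 2 rolls
Frame 10 starts at roll index 14: 3 remaining rolls

Answer: 0 2 4 5 6 7 8 10 12 14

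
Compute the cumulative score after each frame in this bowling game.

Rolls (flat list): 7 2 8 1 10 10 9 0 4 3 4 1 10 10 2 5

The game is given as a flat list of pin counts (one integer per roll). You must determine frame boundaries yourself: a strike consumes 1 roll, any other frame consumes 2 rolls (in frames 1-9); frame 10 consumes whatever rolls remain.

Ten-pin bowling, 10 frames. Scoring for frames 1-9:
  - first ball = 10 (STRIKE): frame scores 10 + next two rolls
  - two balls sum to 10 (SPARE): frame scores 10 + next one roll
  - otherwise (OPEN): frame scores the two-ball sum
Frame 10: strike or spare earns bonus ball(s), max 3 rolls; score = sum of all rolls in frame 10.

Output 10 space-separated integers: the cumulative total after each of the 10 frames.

Frame 1: OPEN (7+2=9). Cumulative: 9
Frame 2: OPEN (8+1=9). Cumulative: 18
Frame 3: STRIKE. 10 + next two rolls (10+9) = 29. Cumulative: 47
Frame 4: STRIKE. 10 + next two rolls (9+0) = 19. Cumulative: 66
Frame 5: OPEN (9+0=9). Cumulative: 75
Frame 6: OPEN (4+3=7). Cumulative: 82
Frame 7: OPEN (4+1=5). Cumulative: 87
Frame 8: STRIKE. 10 + next two rolls (10+2) = 22. Cumulative: 109
Frame 9: STRIKE. 10 + next two rolls (2+5) = 17. Cumulative: 126
Frame 10: OPEN. Sum of all frame-10 rolls (2+5) = 7. Cumulative: 133

Answer: 9 18 47 66 75 82 87 109 126 133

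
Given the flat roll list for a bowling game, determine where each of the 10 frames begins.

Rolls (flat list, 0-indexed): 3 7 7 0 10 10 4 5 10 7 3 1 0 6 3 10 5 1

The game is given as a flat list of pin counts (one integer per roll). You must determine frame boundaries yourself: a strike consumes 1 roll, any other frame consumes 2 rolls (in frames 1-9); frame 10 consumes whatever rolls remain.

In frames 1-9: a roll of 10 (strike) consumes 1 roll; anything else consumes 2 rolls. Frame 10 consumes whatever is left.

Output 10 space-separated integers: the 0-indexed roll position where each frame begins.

Frame 1 starts at roll index 0: rolls=3,7 (sum=10), consumes 2 rolls
Frame 2 starts at roll index 2: rolls=7,0 (sum=7), consumes 2 rolls
Frame 3 starts at roll index 4: roll=10 (strike), consumes 1 roll
Frame 4 starts at roll index 5: roll=10 (strike), consumes 1 roll
Frame 5 starts at roll index 6: rolls=4,5 (sum=9), consumes 2 rolls
Frame 6 starts at roll index 8: roll=10 (strike), consumes 1 roll
Frame 7 starts at roll index 9: rolls=7,3 (sum=10), consumes 2 rolls
Frame 8 starts at roll index 11: rolls=1,0 (sum=1), consumes 2 rolls
Frame 9 starts at roll index 13: rolls=6,3 (sum=9), consumes 2 rolls
Frame 10 starts at roll index 15: 3 remaining rolls

Answer: 0 2 4 5 6 8 9 11 13 15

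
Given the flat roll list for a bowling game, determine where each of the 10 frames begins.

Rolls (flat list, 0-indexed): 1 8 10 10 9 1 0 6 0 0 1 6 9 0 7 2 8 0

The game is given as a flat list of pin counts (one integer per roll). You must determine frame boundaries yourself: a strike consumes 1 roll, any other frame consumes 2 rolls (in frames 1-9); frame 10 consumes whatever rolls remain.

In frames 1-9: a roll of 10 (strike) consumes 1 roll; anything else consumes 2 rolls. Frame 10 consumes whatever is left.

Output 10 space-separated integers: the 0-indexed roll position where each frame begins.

Answer: 0 2 3 4 6 8 10 12 14 16

Derivation:
Frame 1 starts at roll index 0: rolls=1,8 (sum=9), consumes 2 rolls
Frame 2 starts at roll index 2: roll=10 (strike), consumes 1 roll
Frame 3 starts at roll index 3: roll=10 (strike), consumes 1 roll
Frame 4 starts at roll index 4: rolls=9,1 (sum=10), consumes 2 rolls
Frame 5 starts at roll index 6: rolls=0,6 (sum=6), consumes 2 rolls
Frame 6 starts at roll index 8: rolls=0,0 (sum=0), consumes 2 rolls
Frame 7 starts at roll index 10: rolls=1,6 (sum=7), consumes 2 rolls
Frame 8 starts at roll index 12: rolls=9,0 (sum=9), consumes 2 rolls
Frame 9 starts at roll index 14: rolls=7,2 (sum=9), consumes 2 rolls
Frame 10 starts at roll index 16: 2 remaining rolls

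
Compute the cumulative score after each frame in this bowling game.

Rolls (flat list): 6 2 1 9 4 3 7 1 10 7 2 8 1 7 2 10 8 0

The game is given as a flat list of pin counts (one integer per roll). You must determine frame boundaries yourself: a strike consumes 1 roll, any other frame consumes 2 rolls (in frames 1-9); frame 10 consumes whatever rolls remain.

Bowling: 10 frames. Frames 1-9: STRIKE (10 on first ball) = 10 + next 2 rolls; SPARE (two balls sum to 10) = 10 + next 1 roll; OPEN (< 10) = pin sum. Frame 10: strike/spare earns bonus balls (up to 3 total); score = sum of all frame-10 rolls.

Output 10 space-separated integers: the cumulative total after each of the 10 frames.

Frame 1: OPEN (6+2=8). Cumulative: 8
Frame 2: SPARE (1+9=10). 10 + next roll (4) = 14. Cumulative: 22
Frame 3: OPEN (4+3=7). Cumulative: 29
Frame 4: OPEN (7+1=8). Cumulative: 37
Frame 5: STRIKE. 10 + next two rolls (7+2) = 19. Cumulative: 56
Frame 6: OPEN (7+2=9). Cumulative: 65
Frame 7: OPEN (8+1=9). Cumulative: 74
Frame 8: OPEN (7+2=9). Cumulative: 83
Frame 9: STRIKE. 10 + next two rolls (8+0) = 18. Cumulative: 101
Frame 10: OPEN. Sum of all frame-10 rolls (8+0) = 8. Cumulative: 109

Answer: 8 22 29 37 56 65 74 83 101 109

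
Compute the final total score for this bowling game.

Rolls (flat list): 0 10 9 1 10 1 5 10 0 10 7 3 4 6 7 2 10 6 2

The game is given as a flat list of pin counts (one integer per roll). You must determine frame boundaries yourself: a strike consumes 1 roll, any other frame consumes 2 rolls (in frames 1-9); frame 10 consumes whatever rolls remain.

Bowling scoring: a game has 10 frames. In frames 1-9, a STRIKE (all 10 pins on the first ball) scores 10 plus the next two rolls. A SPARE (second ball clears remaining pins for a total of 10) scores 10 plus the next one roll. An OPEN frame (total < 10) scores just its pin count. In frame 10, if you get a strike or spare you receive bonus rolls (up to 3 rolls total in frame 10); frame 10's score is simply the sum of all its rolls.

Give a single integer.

Answer: 156

Derivation:
Frame 1: SPARE (0+10=10). 10 + next roll (9) = 19. Cumulative: 19
Frame 2: SPARE (9+1=10). 10 + next roll (10) = 20. Cumulative: 39
Frame 3: STRIKE. 10 + next two rolls (1+5) = 16. Cumulative: 55
Frame 4: OPEN (1+5=6). Cumulative: 61
Frame 5: STRIKE. 10 + next two rolls (0+10) = 20. Cumulative: 81
Frame 6: SPARE (0+10=10). 10 + next roll (7) = 17. Cumulative: 98
Frame 7: SPARE (7+3=10). 10 + next roll (4) = 14. Cumulative: 112
Frame 8: SPARE (4+6=10). 10 + next roll (7) = 17. Cumulative: 129
Frame 9: OPEN (7+2=9). Cumulative: 138
Frame 10: STRIKE. Sum of all frame-10 rolls (10+6+2) = 18. Cumulative: 156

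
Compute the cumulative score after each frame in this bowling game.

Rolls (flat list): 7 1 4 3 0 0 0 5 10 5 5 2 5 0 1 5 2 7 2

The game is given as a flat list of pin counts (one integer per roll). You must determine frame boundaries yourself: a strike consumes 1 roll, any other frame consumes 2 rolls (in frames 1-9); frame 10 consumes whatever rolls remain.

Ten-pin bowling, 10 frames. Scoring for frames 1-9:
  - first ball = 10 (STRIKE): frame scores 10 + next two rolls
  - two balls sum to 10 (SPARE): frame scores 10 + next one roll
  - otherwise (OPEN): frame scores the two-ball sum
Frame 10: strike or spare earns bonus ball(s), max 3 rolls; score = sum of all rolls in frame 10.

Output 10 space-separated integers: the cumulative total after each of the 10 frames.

Answer: 8 15 15 20 40 52 59 60 67 76

Derivation:
Frame 1: OPEN (7+1=8). Cumulative: 8
Frame 2: OPEN (4+3=7). Cumulative: 15
Frame 3: OPEN (0+0=0). Cumulative: 15
Frame 4: OPEN (0+5=5). Cumulative: 20
Frame 5: STRIKE. 10 + next two rolls (5+5) = 20. Cumulative: 40
Frame 6: SPARE (5+5=10). 10 + next roll (2) = 12. Cumulative: 52
Frame 7: OPEN (2+5=7). Cumulative: 59
Frame 8: OPEN (0+1=1). Cumulative: 60
Frame 9: OPEN (5+2=7). Cumulative: 67
Frame 10: OPEN. Sum of all frame-10 rolls (7+2) = 9. Cumulative: 76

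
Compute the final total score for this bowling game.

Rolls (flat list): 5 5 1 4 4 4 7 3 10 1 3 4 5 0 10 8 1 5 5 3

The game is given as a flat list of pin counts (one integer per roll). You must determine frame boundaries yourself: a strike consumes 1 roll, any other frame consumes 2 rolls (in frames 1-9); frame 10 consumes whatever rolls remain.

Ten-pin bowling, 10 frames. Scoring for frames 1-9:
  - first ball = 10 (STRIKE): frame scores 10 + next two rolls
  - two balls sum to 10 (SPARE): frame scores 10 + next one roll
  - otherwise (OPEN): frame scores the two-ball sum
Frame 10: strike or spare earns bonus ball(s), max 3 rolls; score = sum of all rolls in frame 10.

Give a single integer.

Frame 1: SPARE (5+5=10). 10 + next roll (1) = 11. Cumulative: 11
Frame 2: OPEN (1+4=5). Cumulative: 16
Frame 3: OPEN (4+4=8). Cumulative: 24
Frame 4: SPARE (7+3=10). 10 + next roll (10) = 20. Cumulative: 44
Frame 5: STRIKE. 10 + next two rolls (1+3) = 14. Cumulative: 58
Frame 6: OPEN (1+3=4). Cumulative: 62
Frame 7: OPEN (4+5=9). Cumulative: 71
Frame 8: SPARE (0+10=10). 10 + next roll (8) = 18. Cumulative: 89
Frame 9: OPEN (8+1=9). Cumulative: 98
Frame 10: SPARE. Sum of all frame-10 rolls (5+5+3) = 13. Cumulative: 111

Answer: 111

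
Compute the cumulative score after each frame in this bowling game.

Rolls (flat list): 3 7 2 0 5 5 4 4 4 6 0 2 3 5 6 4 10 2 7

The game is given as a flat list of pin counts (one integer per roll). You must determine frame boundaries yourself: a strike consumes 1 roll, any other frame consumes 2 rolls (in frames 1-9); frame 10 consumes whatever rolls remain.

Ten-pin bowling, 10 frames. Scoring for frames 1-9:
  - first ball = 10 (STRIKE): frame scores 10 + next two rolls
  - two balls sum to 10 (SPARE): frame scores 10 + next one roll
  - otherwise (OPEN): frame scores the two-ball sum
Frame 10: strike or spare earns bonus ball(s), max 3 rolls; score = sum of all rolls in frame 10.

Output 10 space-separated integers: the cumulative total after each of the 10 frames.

Frame 1: SPARE (3+7=10). 10 + next roll (2) = 12. Cumulative: 12
Frame 2: OPEN (2+0=2). Cumulative: 14
Frame 3: SPARE (5+5=10). 10 + next roll (4) = 14. Cumulative: 28
Frame 4: OPEN (4+4=8). Cumulative: 36
Frame 5: SPARE (4+6=10). 10 + next roll (0) = 10. Cumulative: 46
Frame 6: OPEN (0+2=2). Cumulative: 48
Frame 7: OPEN (3+5=8). Cumulative: 56
Frame 8: SPARE (6+4=10). 10 + next roll (10) = 20. Cumulative: 76
Frame 9: STRIKE. 10 + next two rolls (2+7) = 19. Cumulative: 95
Frame 10: OPEN. Sum of all frame-10 rolls (2+7) = 9. Cumulative: 104

Answer: 12 14 28 36 46 48 56 76 95 104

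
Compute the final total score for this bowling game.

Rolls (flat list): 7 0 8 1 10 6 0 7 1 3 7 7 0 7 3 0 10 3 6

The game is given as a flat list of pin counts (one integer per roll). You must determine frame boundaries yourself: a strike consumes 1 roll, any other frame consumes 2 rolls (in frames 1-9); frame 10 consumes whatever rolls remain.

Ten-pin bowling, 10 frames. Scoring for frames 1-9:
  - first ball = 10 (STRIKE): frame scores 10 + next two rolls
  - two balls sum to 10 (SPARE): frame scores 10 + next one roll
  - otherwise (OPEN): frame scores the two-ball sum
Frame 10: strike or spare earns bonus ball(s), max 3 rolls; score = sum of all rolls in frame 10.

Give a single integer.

Answer: 102

Derivation:
Frame 1: OPEN (7+0=7). Cumulative: 7
Frame 2: OPEN (8+1=9). Cumulative: 16
Frame 3: STRIKE. 10 + next two rolls (6+0) = 16. Cumulative: 32
Frame 4: OPEN (6+0=6). Cumulative: 38
Frame 5: OPEN (7+1=8). Cumulative: 46
Frame 6: SPARE (3+7=10). 10 + next roll (7) = 17. Cumulative: 63
Frame 7: OPEN (7+0=7). Cumulative: 70
Frame 8: SPARE (7+3=10). 10 + next roll (0) = 10. Cumulative: 80
Frame 9: SPARE (0+10=10). 10 + next roll (3) = 13. Cumulative: 93
Frame 10: OPEN. Sum of all frame-10 rolls (3+6) = 9. Cumulative: 102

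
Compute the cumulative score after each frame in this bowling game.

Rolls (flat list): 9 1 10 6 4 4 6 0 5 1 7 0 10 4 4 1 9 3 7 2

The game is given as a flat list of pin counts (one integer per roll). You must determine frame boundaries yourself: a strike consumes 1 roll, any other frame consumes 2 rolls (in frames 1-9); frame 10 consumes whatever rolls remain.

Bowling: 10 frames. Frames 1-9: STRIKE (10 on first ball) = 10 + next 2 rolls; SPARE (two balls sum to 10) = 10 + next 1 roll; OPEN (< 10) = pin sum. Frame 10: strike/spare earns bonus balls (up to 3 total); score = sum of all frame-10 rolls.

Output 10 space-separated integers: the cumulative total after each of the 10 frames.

Answer: 20 40 54 64 69 77 91 99 112 124

Derivation:
Frame 1: SPARE (9+1=10). 10 + next roll (10) = 20. Cumulative: 20
Frame 2: STRIKE. 10 + next two rolls (6+4) = 20. Cumulative: 40
Frame 3: SPARE (6+4=10). 10 + next roll (4) = 14. Cumulative: 54
Frame 4: SPARE (4+6=10). 10 + next roll (0) = 10. Cumulative: 64
Frame 5: OPEN (0+5=5). Cumulative: 69
Frame 6: OPEN (1+7=8). Cumulative: 77
Frame 7: SPARE (0+10=10). 10 + next roll (4) = 14. Cumulative: 91
Frame 8: OPEN (4+4=8). Cumulative: 99
Frame 9: SPARE (1+9=10). 10 + next roll (3) = 13. Cumulative: 112
Frame 10: SPARE. Sum of all frame-10 rolls (3+7+2) = 12. Cumulative: 124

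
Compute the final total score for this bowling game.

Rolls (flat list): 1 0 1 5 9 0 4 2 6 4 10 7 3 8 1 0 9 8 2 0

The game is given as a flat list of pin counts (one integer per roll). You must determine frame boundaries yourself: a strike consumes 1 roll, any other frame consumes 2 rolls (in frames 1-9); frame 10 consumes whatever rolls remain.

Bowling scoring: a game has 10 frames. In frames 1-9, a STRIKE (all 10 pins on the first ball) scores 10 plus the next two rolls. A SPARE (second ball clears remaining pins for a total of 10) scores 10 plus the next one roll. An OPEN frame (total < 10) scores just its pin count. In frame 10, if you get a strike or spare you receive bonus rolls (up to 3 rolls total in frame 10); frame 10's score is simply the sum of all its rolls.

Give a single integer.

Frame 1: OPEN (1+0=1). Cumulative: 1
Frame 2: OPEN (1+5=6). Cumulative: 7
Frame 3: OPEN (9+0=9). Cumulative: 16
Frame 4: OPEN (4+2=6). Cumulative: 22
Frame 5: SPARE (6+4=10). 10 + next roll (10) = 20. Cumulative: 42
Frame 6: STRIKE. 10 + next two rolls (7+3) = 20. Cumulative: 62
Frame 7: SPARE (7+3=10). 10 + next roll (8) = 18. Cumulative: 80
Frame 8: OPEN (8+1=9). Cumulative: 89
Frame 9: OPEN (0+9=9). Cumulative: 98
Frame 10: SPARE. Sum of all frame-10 rolls (8+2+0) = 10. Cumulative: 108

Answer: 108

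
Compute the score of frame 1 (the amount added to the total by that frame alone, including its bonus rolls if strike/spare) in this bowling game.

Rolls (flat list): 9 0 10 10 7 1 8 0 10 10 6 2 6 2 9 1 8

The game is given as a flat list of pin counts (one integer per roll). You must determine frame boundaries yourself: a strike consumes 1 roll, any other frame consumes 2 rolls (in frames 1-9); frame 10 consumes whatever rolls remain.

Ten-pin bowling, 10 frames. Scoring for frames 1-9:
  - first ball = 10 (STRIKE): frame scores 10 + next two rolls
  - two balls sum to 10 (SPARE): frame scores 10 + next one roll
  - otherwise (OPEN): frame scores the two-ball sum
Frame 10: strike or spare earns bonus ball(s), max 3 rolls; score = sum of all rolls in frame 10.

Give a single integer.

Frame 1: OPEN (9+0=9). Cumulative: 9
Frame 2: STRIKE. 10 + next two rolls (10+7) = 27. Cumulative: 36
Frame 3: STRIKE. 10 + next two rolls (7+1) = 18. Cumulative: 54

Answer: 9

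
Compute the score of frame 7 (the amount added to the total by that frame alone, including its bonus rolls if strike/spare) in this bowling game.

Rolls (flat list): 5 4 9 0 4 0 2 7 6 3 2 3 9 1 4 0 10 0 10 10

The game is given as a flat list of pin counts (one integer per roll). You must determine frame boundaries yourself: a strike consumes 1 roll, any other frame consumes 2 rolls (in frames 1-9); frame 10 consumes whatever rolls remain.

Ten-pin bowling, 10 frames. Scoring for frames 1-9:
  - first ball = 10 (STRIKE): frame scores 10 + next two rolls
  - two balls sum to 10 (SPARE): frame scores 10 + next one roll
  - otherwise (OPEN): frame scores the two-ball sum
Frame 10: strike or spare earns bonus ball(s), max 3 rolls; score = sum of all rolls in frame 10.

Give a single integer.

Answer: 14

Derivation:
Frame 1: OPEN (5+4=9). Cumulative: 9
Frame 2: OPEN (9+0=9). Cumulative: 18
Frame 3: OPEN (4+0=4). Cumulative: 22
Frame 4: OPEN (2+7=9). Cumulative: 31
Frame 5: OPEN (6+3=9). Cumulative: 40
Frame 6: OPEN (2+3=5). Cumulative: 45
Frame 7: SPARE (9+1=10). 10 + next roll (4) = 14. Cumulative: 59
Frame 8: OPEN (4+0=4). Cumulative: 63
Frame 9: STRIKE. 10 + next two rolls (0+10) = 20. Cumulative: 83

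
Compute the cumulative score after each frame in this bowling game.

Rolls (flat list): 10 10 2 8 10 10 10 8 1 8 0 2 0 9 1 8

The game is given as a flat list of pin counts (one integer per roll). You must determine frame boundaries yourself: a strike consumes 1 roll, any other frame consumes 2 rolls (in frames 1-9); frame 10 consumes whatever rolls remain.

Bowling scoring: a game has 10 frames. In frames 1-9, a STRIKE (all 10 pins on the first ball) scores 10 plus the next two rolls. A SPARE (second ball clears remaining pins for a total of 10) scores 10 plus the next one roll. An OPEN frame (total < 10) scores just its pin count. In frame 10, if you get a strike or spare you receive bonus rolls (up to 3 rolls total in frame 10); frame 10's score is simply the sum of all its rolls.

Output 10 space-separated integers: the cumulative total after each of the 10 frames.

Answer: 22 42 62 92 120 139 148 156 158 176

Derivation:
Frame 1: STRIKE. 10 + next two rolls (10+2) = 22. Cumulative: 22
Frame 2: STRIKE. 10 + next two rolls (2+8) = 20. Cumulative: 42
Frame 3: SPARE (2+8=10). 10 + next roll (10) = 20. Cumulative: 62
Frame 4: STRIKE. 10 + next two rolls (10+10) = 30. Cumulative: 92
Frame 5: STRIKE. 10 + next two rolls (10+8) = 28. Cumulative: 120
Frame 6: STRIKE. 10 + next two rolls (8+1) = 19. Cumulative: 139
Frame 7: OPEN (8+1=9). Cumulative: 148
Frame 8: OPEN (8+0=8). Cumulative: 156
Frame 9: OPEN (2+0=2). Cumulative: 158
Frame 10: SPARE. Sum of all frame-10 rolls (9+1+8) = 18. Cumulative: 176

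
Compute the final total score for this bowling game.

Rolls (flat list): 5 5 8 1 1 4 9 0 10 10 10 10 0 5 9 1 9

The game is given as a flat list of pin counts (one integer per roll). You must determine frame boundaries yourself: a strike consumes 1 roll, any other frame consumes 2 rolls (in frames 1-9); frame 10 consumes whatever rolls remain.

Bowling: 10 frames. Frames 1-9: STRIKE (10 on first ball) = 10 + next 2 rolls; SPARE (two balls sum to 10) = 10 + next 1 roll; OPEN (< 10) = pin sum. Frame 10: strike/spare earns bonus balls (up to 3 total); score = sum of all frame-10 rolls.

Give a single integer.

Frame 1: SPARE (5+5=10). 10 + next roll (8) = 18. Cumulative: 18
Frame 2: OPEN (8+1=9). Cumulative: 27
Frame 3: OPEN (1+4=5). Cumulative: 32
Frame 4: OPEN (9+0=9). Cumulative: 41
Frame 5: STRIKE. 10 + next two rolls (10+10) = 30. Cumulative: 71
Frame 6: STRIKE. 10 + next two rolls (10+10) = 30. Cumulative: 101
Frame 7: STRIKE. 10 + next two rolls (10+0) = 20. Cumulative: 121
Frame 8: STRIKE. 10 + next two rolls (0+5) = 15. Cumulative: 136
Frame 9: OPEN (0+5=5). Cumulative: 141
Frame 10: SPARE. Sum of all frame-10 rolls (9+1+9) = 19. Cumulative: 160

Answer: 160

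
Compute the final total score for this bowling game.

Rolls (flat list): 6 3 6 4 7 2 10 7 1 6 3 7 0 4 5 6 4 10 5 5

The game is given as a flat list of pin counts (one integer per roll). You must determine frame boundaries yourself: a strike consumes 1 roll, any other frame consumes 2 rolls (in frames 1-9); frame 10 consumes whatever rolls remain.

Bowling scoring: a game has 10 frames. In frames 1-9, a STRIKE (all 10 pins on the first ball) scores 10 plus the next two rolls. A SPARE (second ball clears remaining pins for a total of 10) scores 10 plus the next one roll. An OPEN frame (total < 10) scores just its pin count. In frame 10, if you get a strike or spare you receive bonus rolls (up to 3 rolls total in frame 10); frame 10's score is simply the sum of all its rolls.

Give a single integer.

Frame 1: OPEN (6+3=9). Cumulative: 9
Frame 2: SPARE (6+4=10). 10 + next roll (7) = 17. Cumulative: 26
Frame 3: OPEN (7+2=9). Cumulative: 35
Frame 4: STRIKE. 10 + next two rolls (7+1) = 18. Cumulative: 53
Frame 5: OPEN (7+1=8). Cumulative: 61
Frame 6: OPEN (6+3=9). Cumulative: 70
Frame 7: OPEN (7+0=7). Cumulative: 77
Frame 8: OPEN (4+5=9). Cumulative: 86
Frame 9: SPARE (6+4=10). 10 + next roll (10) = 20. Cumulative: 106
Frame 10: STRIKE. Sum of all frame-10 rolls (10+5+5) = 20. Cumulative: 126

Answer: 126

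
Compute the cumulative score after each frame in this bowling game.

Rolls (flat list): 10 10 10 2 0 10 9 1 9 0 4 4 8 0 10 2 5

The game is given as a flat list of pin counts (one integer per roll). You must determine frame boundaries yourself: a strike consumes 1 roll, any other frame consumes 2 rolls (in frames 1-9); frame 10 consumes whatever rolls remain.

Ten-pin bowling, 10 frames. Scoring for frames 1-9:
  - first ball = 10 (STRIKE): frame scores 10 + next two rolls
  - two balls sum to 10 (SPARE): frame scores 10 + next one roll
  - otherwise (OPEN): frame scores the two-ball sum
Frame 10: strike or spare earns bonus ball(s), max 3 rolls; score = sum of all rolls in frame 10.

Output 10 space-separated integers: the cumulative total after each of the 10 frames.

Frame 1: STRIKE. 10 + next two rolls (10+10) = 30. Cumulative: 30
Frame 2: STRIKE. 10 + next two rolls (10+2) = 22. Cumulative: 52
Frame 3: STRIKE. 10 + next two rolls (2+0) = 12. Cumulative: 64
Frame 4: OPEN (2+0=2). Cumulative: 66
Frame 5: STRIKE. 10 + next two rolls (9+1) = 20. Cumulative: 86
Frame 6: SPARE (9+1=10). 10 + next roll (9) = 19. Cumulative: 105
Frame 7: OPEN (9+0=9). Cumulative: 114
Frame 8: OPEN (4+4=8). Cumulative: 122
Frame 9: OPEN (8+0=8). Cumulative: 130
Frame 10: STRIKE. Sum of all frame-10 rolls (10+2+5) = 17. Cumulative: 147

Answer: 30 52 64 66 86 105 114 122 130 147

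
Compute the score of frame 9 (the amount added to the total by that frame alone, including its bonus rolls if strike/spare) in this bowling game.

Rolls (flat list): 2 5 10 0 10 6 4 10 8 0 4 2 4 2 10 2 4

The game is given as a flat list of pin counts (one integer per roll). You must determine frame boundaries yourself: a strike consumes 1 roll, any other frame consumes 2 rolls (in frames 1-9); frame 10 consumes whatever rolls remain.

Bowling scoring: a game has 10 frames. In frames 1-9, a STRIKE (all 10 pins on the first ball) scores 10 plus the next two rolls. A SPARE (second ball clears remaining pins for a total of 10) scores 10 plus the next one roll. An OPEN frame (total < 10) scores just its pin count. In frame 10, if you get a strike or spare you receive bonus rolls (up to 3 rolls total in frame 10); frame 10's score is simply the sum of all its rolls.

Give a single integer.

Frame 1: OPEN (2+5=7). Cumulative: 7
Frame 2: STRIKE. 10 + next two rolls (0+10) = 20. Cumulative: 27
Frame 3: SPARE (0+10=10). 10 + next roll (6) = 16. Cumulative: 43
Frame 4: SPARE (6+4=10). 10 + next roll (10) = 20. Cumulative: 63
Frame 5: STRIKE. 10 + next two rolls (8+0) = 18. Cumulative: 81
Frame 6: OPEN (8+0=8). Cumulative: 89
Frame 7: OPEN (4+2=6). Cumulative: 95
Frame 8: OPEN (4+2=6). Cumulative: 101
Frame 9: STRIKE. 10 + next two rolls (2+4) = 16. Cumulative: 117
Frame 10: OPEN. Sum of all frame-10 rolls (2+4) = 6. Cumulative: 123

Answer: 16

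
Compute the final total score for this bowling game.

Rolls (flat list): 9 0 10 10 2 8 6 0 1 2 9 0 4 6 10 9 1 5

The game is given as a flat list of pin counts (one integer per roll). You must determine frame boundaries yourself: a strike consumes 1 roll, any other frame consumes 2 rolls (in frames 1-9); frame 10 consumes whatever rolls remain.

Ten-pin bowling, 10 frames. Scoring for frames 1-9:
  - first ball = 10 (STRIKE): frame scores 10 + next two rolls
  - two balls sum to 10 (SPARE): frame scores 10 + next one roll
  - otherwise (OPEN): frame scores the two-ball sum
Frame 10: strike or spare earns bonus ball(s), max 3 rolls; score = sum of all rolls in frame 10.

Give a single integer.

Answer: 140

Derivation:
Frame 1: OPEN (9+0=9). Cumulative: 9
Frame 2: STRIKE. 10 + next two rolls (10+2) = 22. Cumulative: 31
Frame 3: STRIKE. 10 + next two rolls (2+8) = 20. Cumulative: 51
Frame 4: SPARE (2+8=10). 10 + next roll (6) = 16. Cumulative: 67
Frame 5: OPEN (6+0=6). Cumulative: 73
Frame 6: OPEN (1+2=3). Cumulative: 76
Frame 7: OPEN (9+0=9). Cumulative: 85
Frame 8: SPARE (4+6=10). 10 + next roll (10) = 20. Cumulative: 105
Frame 9: STRIKE. 10 + next two rolls (9+1) = 20. Cumulative: 125
Frame 10: SPARE. Sum of all frame-10 rolls (9+1+5) = 15. Cumulative: 140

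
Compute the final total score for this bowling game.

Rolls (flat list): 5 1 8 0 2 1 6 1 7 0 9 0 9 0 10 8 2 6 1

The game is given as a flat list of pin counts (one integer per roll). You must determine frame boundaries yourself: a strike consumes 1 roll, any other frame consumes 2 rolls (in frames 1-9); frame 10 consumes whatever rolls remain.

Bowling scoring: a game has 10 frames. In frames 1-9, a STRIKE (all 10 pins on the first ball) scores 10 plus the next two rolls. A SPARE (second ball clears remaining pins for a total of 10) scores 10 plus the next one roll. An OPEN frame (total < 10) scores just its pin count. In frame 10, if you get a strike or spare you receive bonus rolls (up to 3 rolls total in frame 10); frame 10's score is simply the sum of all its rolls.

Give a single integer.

Frame 1: OPEN (5+1=6). Cumulative: 6
Frame 2: OPEN (8+0=8). Cumulative: 14
Frame 3: OPEN (2+1=3). Cumulative: 17
Frame 4: OPEN (6+1=7). Cumulative: 24
Frame 5: OPEN (7+0=7). Cumulative: 31
Frame 6: OPEN (9+0=9). Cumulative: 40
Frame 7: OPEN (9+0=9). Cumulative: 49
Frame 8: STRIKE. 10 + next two rolls (8+2) = 20. Cumulative: 69
Frame 9: SPARE (8+2=10). 10 + next roll (6) = 16. Cumulative: 85
Frame 10: OPEN. Sum of all frame-10 rolls (6+1) = 7. Cumulative: 92

Answer: 92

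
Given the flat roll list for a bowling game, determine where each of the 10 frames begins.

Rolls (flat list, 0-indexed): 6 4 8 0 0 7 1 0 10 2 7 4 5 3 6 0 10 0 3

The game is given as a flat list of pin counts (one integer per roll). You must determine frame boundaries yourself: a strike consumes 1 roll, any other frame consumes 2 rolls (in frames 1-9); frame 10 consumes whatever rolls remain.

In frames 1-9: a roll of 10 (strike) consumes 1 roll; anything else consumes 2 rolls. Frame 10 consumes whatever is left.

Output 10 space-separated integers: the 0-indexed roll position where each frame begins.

Frame 1 starts at roll index 0: rolls=6,4 (sum=10), consumes 2 rolls
Frame 2 starts at roll index 2: rolls=8,0 (sum=8), consumes 2 rolls
Frame 3 starts at roll index 4: rolls=0,7 (sum=7), consumes 2 rolls
Frame 4 starts at roll index 6: rolls=1,0 (sum=1), consumes 2 rolls
Frame 5 starts at roll index 8: roll=10 (strike), consumes 1 roll
Frame 6 starts at roll index 9: rolls=2,7 (sum=9), consumes 2 rolls
Frame 7 starts at roll index 11: rolls=4,5 (sum=9), consumes 2 rolls
Frame 8 starts at roll index 13: rolls=3,6 (sum=9), consumes 2 rolls
Frame 9 starts at roll index 15: rolls=0,10 (sum=10), consumes 2 rolls
Frame 10 starts at roll index 17: 2 remaining rolls

Answer: 0 2 4 6 8 9 11 13 15 17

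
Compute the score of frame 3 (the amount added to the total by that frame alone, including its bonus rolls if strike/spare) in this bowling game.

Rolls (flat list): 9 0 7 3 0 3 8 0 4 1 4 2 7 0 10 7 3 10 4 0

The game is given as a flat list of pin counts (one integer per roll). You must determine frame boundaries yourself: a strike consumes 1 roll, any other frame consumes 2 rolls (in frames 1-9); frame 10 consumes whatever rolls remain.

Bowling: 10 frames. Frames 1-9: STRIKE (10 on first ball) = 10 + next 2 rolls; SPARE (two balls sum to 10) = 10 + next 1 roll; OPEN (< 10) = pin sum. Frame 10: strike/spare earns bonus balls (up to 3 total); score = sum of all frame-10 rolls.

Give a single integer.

Answer: 3

Derivation:
Frame 1: OPEN (9+0=9). Cumulative: 9
Frame 2: SPARE (7+3=10). 10 + next roll (0) = 10. Cumulative: 19
Frame 3: OPEN (0+3=3). Cumulative: 22
Frame 4: OPEN (8+0=8). Cumulative: 30
Frame 5: OPEN (4+1=5). Cumulative: 35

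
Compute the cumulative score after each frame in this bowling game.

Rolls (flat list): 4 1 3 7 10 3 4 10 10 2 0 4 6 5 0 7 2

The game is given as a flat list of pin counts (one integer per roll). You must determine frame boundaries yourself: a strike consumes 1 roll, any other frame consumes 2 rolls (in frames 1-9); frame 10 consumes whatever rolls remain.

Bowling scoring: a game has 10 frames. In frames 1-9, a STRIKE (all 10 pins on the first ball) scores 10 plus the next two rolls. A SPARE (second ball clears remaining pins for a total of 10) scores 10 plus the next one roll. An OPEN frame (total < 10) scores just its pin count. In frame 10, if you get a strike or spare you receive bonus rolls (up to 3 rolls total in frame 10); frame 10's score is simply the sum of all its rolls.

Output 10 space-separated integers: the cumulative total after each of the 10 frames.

Frame 1: OPEN (4+1=5). Cumulative: 5
Frame 2: SPARE (3+7=10). 10 + next roll (10) = 20. Cumulative: 25
Frame 3: STRIKE. 10 + next two rolls (3+4) = 17. Cumulative: 42
Frame 4: OPEN (3+4=7). Cumulative: 49
Frame 5: STRIKE. 10 + next two rolls (10+2) = 22. Cumulative: 71
Frame 6: STRIKE. 10 + next two rolls (2+0) = 12. Cumulative: 83
Frame 7: OPEN (2+0=2). Cumulative: 85
Frame 8: SPARE (4+6=10). 10 + next roll (5) = 15. Cumulative: 100
Frame 9: OPEN (5+0=5). Cumulative: 105
Frame 10: OPEN. Sum of all frame-10 rolls (7+2) = 9. Cumulative: 114

Answer: 5 25 42 49 71 83 85 100 105 114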